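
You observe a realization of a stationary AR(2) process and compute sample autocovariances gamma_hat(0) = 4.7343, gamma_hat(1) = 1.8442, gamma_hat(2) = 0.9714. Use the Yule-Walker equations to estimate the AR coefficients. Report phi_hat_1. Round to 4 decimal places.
\hat\phi_{1} = 0.3650

The Yule-Walker equations for an AR(p) process read, in matrix form,
  Gamma_p phi = r_p,   with   (Gamma_p)_{ij} = gamma(|i - j|),
                       (r_p)_i = gamma(i),   i,j = 1..p.
Substitute the sample gammas (Toeplitz matrix and right-hand side of size 2):
  Gamma_p = [[4.7343, 1.8442], [1.8442, 4.7343]]
  r_p     = [1.8442, 0.9714]
Written out:
  4.7343 phi_1 + 1.8442 phi_2 = 1.8442
  1.8442 phi_1 + 4.7343 phi_2 = 0.9714
Solve by Cramer's rule:
  det = gamma(0)^2 - gamma(1)^2 = (4.7343)^2 - (1.8442)^2 = 22.41359649 - 3.40107364 = 19.01252285
  phi_hat_1 = [gamma(1) gamma(0) - gamma(1) gamma(2)] / det = [(1.8442)(4.7343) - (1.8442)(0.9714)] / 19.01252285 = 6.93954018 / 19.01252285 = 0.365
  phi_hat_2 = [gamma(0) gamma(2) - gamma(1)^2] / det = [(4.7343)(0.9714) - (1.8442)^2] / 19.01252285 = 1.19782538 / 19.01252285 = 0.063
So phi_hat = [0.3650, 0.0630].
Therefore phi_hat_1 = 0.3650.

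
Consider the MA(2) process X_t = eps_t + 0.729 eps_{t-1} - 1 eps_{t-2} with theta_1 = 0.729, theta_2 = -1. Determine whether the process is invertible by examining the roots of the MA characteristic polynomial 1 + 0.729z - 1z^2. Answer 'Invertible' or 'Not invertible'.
\text{Not invertible}

The MA(q) characteristic polynomial is P(z) = 1 + 0.729z - 1z^2.
Invertibility requires all roots to lie outside the unit circle, i.e. |z| > 1 for every root.
Set 1 + (0.729) z + (-1) z^2 = 0, i.e. a z^2 + b z + c = 0 with a = -1, b = 0.729, c = 1.
Discriminant D = b^2 - 4ac = (0.729)^2 - 4*(-1)*1 = 0.531441 - (-4) = 4.531441.
D >= 0, so the roots are real: z = (-b +/- sqrt(D)) / (2a) = (-0.729 +/- 2.128718) / (-2).
  z_1 = (-0.729 + 2.128718) / (-2) = -0.6999,   |z_1| = 0.6999.
  z_2 = (-0.729 - 2.128718) / (-2) = 1.4289,   |z_2| = 1.4289.
Moduli of all roots: 0.6999, 1.4289.
All moduli strictly greater than 1? No.
Verdict: Not invertible.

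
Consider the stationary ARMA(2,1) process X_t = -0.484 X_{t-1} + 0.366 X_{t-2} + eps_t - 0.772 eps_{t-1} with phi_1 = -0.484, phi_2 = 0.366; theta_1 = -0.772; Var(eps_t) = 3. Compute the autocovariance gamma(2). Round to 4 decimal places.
\gamma(2) = 18.7121

Multiply the model equation by X_{t-k} and take expectations. With theta_0 = psi_0 = 1 and psi_j the MA(infinity) weights, this gives
  gamma(k) - sum_i phi_i gamma(k-i) = c_k,
  c_k = sigma^2 * sum_{j=k..q} theta_j psi_{j-k}   (c_k = 0 for k > q),
using gamma(-m) = gamma(m).
psi-weights needed (psi_j = theta_j + sum_i phi_i psi_{j-i}):
  psi_1 = theta_1 + phi_1 = -0.772 + (-0.484) = -1.256
Right-hand sides:
  c_0 = sigma^2 (1 + theta_1 psi_1) = 3 * (1 + (-0.772)(-1.256)) = 3 * 1.969632 = 5.908896
  c_1 = sigma^2 theta_1 = 3 * (-0.772) = -2.316
  c_2 = 0
Equations for k = 0, 1, 2 (AR order 2, c_2 = 0):
  (E0) gamma(0) = phi_1 gamma(1) + phi_2 gamma(2) + c_0
  (E1) gamma(1) = phi_1 gamma(0) + phi_2 gamma(1) + c_1
  (E2) gamma(2) = phi_1 gamma(1) + phi_2 gamma(0)
From (E1): gamma(1) = A gamma(0) + B with
  A = phi_1 / (1 - phi_2) = -0.484 / 0.634 = -0.763407,   B = c_1 / (1 - phi_2) = -2.316 / 0.634 = -3.652997.
Insert (E2) into (E0): gamma(0) (1 - phi_2^2) = phi_1 (1 + phi_2) gamma(1) + c_0.
  phi_1 (1 + phi_2) = (-0.484)(1.366) = -0.661144,   1 - phi_2^2 = 0.866044.
Replace gamma(1) by A gamma(0) + B and collect gamma(0):
  gamma(0) [0.866044 - (-0.661144)(-0.763407)] = (-0.661144)(-3.652997) + 5.908896
  gamma(0) * 0.361322 = 8.324053
  gamma(0) = 8.324053 / 0.361322 = 23.037764.
  gamma(1) = A gamma(0) + B = (-0.763407)(23.037764) + (-3.652997) = -21.240186.
  gamma(2) = phi_1 gamma(1) + phi_2 gamma(0) = (-0.484)(-21.240186) + (0.366)(23.037764) = 18.712072.
Therefore gamma(2) = 18.7121 (to 4 decimal places).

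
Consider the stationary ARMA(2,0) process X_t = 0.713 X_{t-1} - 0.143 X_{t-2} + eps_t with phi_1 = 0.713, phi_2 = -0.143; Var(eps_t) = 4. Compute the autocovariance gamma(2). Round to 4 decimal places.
\gamma(2) = 2.0172

Multiply the model equation by X_{t-k} and take expectations. With theta_0 = psi_0 = 1 and psi_j the MA(infinity) weights, this gives
  gamma(k) - sum_i phi_i gamma(k-i) = c_k,
  c_k = sigma^2 * sum_{j=k..q} theta_j psi_{j-k}   (c_k = 0 for k > q),
using gamma(-m) = gamma(m).
Pure AR (q = 0): c_0 = sigma^2 = 4, c_k = 0 for k >= 1.
Equations for k = 0, 1, 2 (AR order 2, c_2 = 0):
  (E0) gamma(0) = phi_1 gamma(1) + phi_2 gamma(2) + c_0
  (E1) gamma(1) = phi_1 gamma(0) + phi_2 gamma(1) + c_1
  (E2) gamma(2) = phi_1 gamma(1) + phi_2 gamma(0)
From (E1): gamma(1) = A gamma(0) + B with
  A = phi_1 / (1 - phi_2) = 0.713 / 1.143 = 0.623797,   B = c_1 / (1 - phi_2) = 0 / 1.143 = 0.
Insert (E2) into (E0): gamma(0) (1 - phi_2^2) = phi_1 (1 + phi_2) gamma(1) + c_0.
  phi_1 (1 + phi_2) = (0.713)(0.857) = 0.611041,   1 - phi_2^2 = 0.979551.
Replace gamma(1) by A gamma(0) + B and collect gamma(0):
  gamma(0) [0.979551 - (0.611041)(0.623797)] = c_0 = 4
  gamma(0) * 0.598385 = 4
  gamma(0) = 4 / 0.598385 = 6.684655.
  gamma(1) = A gamma(0) = (0.623797)(6.684655) = 4.169868.
  gamma(2) = phi_1 gamma(1) + phi_2 gamma(0) = (0.713)(4.169868) + (-0.143)(6.684655) = 2.01721.
Therefore gamma(2) = 2.0172 (to 4 decimal places).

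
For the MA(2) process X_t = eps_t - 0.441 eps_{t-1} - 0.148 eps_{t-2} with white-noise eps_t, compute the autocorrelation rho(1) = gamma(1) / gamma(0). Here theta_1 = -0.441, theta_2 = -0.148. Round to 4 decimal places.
\rho(1) = -0.3089

For an MA(q) process with theta_0 = 1, the autocovariance is
  gamma(k) = sigma^2 * sum_{i=0..q-k} theta_i * theta_{i+k},
and rho(k) = gamma(k) / gamma(0). Sigma^2 cancels.
  numerator   = (1)*(-0.441) + (-0.441)*(-0.148) = -0.375732.
  denominator = (1)^2 + (-0.441)^2 + (-0.148)^2 = 1.216385.
  rho(1) = -0.375732 / 1.216385 = -0.3089.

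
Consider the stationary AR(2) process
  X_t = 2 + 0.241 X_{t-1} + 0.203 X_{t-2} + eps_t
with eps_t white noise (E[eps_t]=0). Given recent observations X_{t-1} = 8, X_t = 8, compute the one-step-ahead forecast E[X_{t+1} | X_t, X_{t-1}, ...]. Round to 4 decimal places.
E[X_{t+1} \mid \mathcal F_t] = 5.5520

For an AR(p) model X_t = c + sum_i phi_i X_{t-i} + eps_t, the
one-step-ahead conditional mean is
  E[X_{t+1} | X_t, ...] = c + sum_i phi_i X_{t+1-i}.
Substitute known values:
  E[X_{t+1} | ...] = 2 + (0.241) * (8) + (0.203) * (8)
                   = 5.5520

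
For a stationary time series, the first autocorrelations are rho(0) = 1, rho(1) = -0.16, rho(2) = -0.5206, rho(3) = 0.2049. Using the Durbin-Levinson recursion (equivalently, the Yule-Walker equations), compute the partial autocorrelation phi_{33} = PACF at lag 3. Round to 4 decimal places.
\phi_{33} = -0.0221

The PACF at lag k is phi_{kk}, the last component of the solution
to the Yule-Walker system G_k phi = r_k where
  (G_k)_{ij} = rho(|i - j|), (r_k)_i = rho(i), i,j = 1..k.
Equivalently, Durbin-Levinson gives phi_{kk} iteratively:
  phi_{11} = rho(1)
  phi_{kk} = [rho(k) - sum_{j=1..k-1} phi_{k-1,j} rho(k-j)]
            / [1 - sum_{j=1..k-1} phi_{k-1,j} rho(j)],
  phi_{k,j} = phi_{k-1,j} - phi_{kk} phi_{k-1,k-j},  j = 1..k-1.
Step k = 1:
  phi_11 = rho(1) = -0.16.
Step k = 2:
  phi_22 = [rho(2) - phi_11 rho(1)] / [1 - phi_11 rho(1)] = [-0.5206 - (-0.16)(-0.16)] / [1 - (-0.16)(-0.16)]
         = -0.5462 / 0.9744 = -0.56055.
  Update: phi_21 = phi_11 - phi_22 phi_11 = -0.16 - (-0.56055)(-0.16) = -0.249688.
Step k = 3:
  phi_33 = [rho(3) - phi_21 rho(2) - phi_22 rho(1)] / [1 - phi_21 rho(1) - phi_22 rho(2)]
    numerator   = 0.2049 - (-0.249688)(-0.5206) - (-0.56055)(-0.16) = -0.01477559
    denominator = 1 - (-0.249688)(-0.16) - (-0.56055)(-0.5206) = 0.66822755
  phi_33 = -0.01477559 / 0.66822755 = -0.0221.
Therefore phi_{33} = -0.0221.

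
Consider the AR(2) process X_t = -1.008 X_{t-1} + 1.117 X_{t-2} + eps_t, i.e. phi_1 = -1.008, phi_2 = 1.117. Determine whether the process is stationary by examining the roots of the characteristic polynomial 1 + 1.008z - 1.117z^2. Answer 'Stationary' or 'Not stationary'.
\text{Not stationary}

The AR(p) characteristic polynomial is P(z) = 1 + 1.008z - 1.117z^2.
Stationarity requires all roots to lie outside the unit circle, i.e. |z| > 1 for every root.
Set 1 + (1.008) z + (-1.117) z^2 = 0, i.e. a z^2 + b z + c = 0 with a = -1.117, b = 1.008, c = 1.
Discriminant D = b^2 - 4ac = (1.008)^2 - 4*(-1.117)*1 = 1.016064 - (-4.468) = 5.484064.
D >= 0, so the roots are real: z = (-b +/- sqrt(D)) / (2a) = (-1.008 +/- 2.341808) / (-2.234).
  z_1 = (-1.008 + 2.341808) / (-2.234) = -0.597,   |z_1| = 0.597.
  z_2 = (-1.008 - 2.341808) / (-2.234) = 1.4995,   |z_2| = 1.4995.
Moduli of all roots: 0.5970, 1.4995.
All moduli strictly greater than 1? No.
Verdict: Not stationary.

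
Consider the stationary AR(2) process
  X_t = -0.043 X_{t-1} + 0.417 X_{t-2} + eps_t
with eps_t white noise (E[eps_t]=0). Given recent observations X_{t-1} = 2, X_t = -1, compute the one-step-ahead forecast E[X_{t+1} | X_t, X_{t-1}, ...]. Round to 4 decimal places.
E[X_{t+1} \mid \mathcal F_t] = 0.8770

For an AR(p) model X_t = c + sum_i phi_i X_{t-i} + eps_t, the
one-step-ahead conditional mean is
  E[X_{t+1} | X_t, ...] = c + sum_i phi_i X_{t+1-i}.
Substitute known values:
  E[X_{t+1} | ...] = (-0.043) * (-1) + (0.417) * (2)
                   = 0.8770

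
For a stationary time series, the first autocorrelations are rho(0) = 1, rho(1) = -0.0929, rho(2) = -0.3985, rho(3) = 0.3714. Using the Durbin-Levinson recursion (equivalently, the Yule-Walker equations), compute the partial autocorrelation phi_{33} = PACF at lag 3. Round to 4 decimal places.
\phi_{33} = 0.3410

The PACF at lag k is phi_{kk}, the last component of the solution
to the Yule-Walker system G_k phi = r_k where
  (G_k)_{ij} = rho(|i - j|), (r_k)_i = rho(i), i,j = 1..k.
Equivalently, Durbin-Levinson gives phi_{kk} iteratively:
  phi_{11} = rho(1)
  phi_{kk} = [rho(k) - sum_{j=1..k-1} phi_{k-1,j} rho(k-j)]
            / [1 - sum_{j=1..k-1} phi_{k-1,j} rho(j)],
  phi_{k,j} = phi_{k-1,j} - phi_{kk} phi_{k-1,k-j},  j = 1..k-1.
Step k = 1:
  phi_11 = rho(1) = -0.0929.
Step k = 2:
  phi_22 = [rho(2) - phi_11 rho(1)] / [1 - phi_11 rho(1)] = [-0.3985 - (-0.0929)(-0.0929)] / [1 - (-0.0929)(-0.0929)]
         = -0.40713041 / 0.99136959 = -0.410675.
  Update: phi_21 = phi_11 - phi_22 phi_11 = -0.0929 - (-0.410675)(-0.0929) = -0.131052.
Step k = 3:
  phi_33 = [rho(3) - phi_21 rho(2) - phi_22 rho(1)] / [1 - phi_21 rho(1) - phi_22 rho(2)]
    numerator   = 0.3714 - (-0.131052)(-0.3985) - (-0.410675)(-0.0929) = 0.28102423
    denominator = 1 - (-0.131052)(-0.0929) - (-0.410675)(-0.3985) = 0.82417143
  phi_33 = 0.28102423 / 0.82417143 = 0.341.
Therefore phi_{33} = 0.3410.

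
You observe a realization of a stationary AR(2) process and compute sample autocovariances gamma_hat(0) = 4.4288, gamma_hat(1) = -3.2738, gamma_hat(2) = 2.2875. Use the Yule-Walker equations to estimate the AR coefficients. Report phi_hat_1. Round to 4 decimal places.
\hat\phi_{1} = -0.7880

The Yule-Walker equations for an AR(p) process read, in matrix form,
  Gamma_p phi = r_p,   with   (Gamma_p)_{ij} = gamma(|i - j|),
                       (r_p)_i = gamma(i),   i,j = 1..p.
Substitute the sample gammas (Toeplitz matrix and right-hand side of size 2):
  Gamma_p = [[4.4288, -3.2738], [-3.2738, 4.4288]]
  r_p     = [-3.2738, 2.2875]
Written out:
  4.4288 phi_1 - 3.2738 phi_2 = -3.2738
  -3.2738 phi_1 + 4.4288 phi_2 = 2.2875
Solve by Cramer's rule:
  det = gamma(0)^2 - gamma(1)^2 = (4.4288)^2 - (-3.2738)^2 = 19.61426944 - 10.71776644 = 8.896503
  phi_hat_1 = [gamma(1) gamma(0) - gamma(1) gamma(2)] / det = [(-3.2738)(4.4288) - (-3.2738)(2.2875)] / 8.896503 = -7.01018794 / 8.896503 = -0.788
  phi_hat_2 = [gamma(0) gamma(2) - gamma(1)^2] / det = [(4.4288)(2.2875) - (-3.2738)^2] / 8.896503 = -0.58688644 / 8.896503 = -0.066
So phi_hat = [-0.7880, -0.0660].
Therefore phi_hat_1 = -0.7880.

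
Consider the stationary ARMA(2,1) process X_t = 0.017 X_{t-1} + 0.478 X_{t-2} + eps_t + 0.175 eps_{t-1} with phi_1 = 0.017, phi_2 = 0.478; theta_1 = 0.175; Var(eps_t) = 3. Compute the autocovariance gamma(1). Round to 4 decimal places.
\gamma(1) = 1.1378

Multiply the model equation by X_{t-k} and take expectations. With theta_0 = psi_0 = 1 and psi_j the MA(infinity) weights, this gives
  gamma(k) - sum_i phi_i gamma(k-i) = c_k,
  c_k = sigma^2 * sum_{j=k..q} theta_j psi_{j-k}   (c_k = 0 for k > q),
using gamma(-m) = gamma(m).
psi-weights needed (psi_j = theta_j + sum_i phi_i psi_{j-i}):
  psi_1 = theta_1 + phi_1 = 0.175 + (0.017) = 0.192
Right-hand sides:
  c_0 = sigma^2 (1 + theta_1 psi_1) = 3 * (1 + (0.175)(0.192)) = 3 * 1.0336 = 3.1008
  c_1 = sigma^2 theta_1 = 3 * (0.175) = 0.525
  c_2 = 0
Equations for k = 0, 1, 2 (AR order 2, c_2 = 0):
  (E0) gamma(0) = phi_1 gamma(1) + phi_2 gamma(2) + c_0
  (E1) gamma(1) = phi_1 gamma(0) + phi_2 gamma(1) + c_1
  (E2) gamma(2) = phi_1 gamma(1) + phi_2 gamma(0)
From (E1): gamma(1) = A gamma(0) + B with
  A = phi_1 / (1 - phi_2) = 0.017 / 0.522 = 0.032567,   B = c_1 / (1 - phi_2) = 0.525 / 0.522 = 1.005747.
Insert (E2) into (E0): gamma(0) (1 - phi_2^2) = phi_1 (1 + phi_2) gamma(1) + c_0.
  phi_1 (1 + phi_2) = (0.017)(1.478) = 0.025126,   1 - phi_2^2 = 0.771516.
Replace gamma(1) by A gamma(0) + B and collect gamma(0):
  gamma(0) [0.771516 - (0.025126)(0.032567)] = (0.025126)(1.005747) + 3.1008
  gamma(0) * 0.770698 = 3.12607
  gamma(0) = 3.12607 / 0.770698 = 4.056156.
  gamma(1) = A gamma(0) + B = (0.032567)(4.056156) + (1.005747) = 1.137844.
Therefore gamma(1) = 1.1378 (to 4 decimal places).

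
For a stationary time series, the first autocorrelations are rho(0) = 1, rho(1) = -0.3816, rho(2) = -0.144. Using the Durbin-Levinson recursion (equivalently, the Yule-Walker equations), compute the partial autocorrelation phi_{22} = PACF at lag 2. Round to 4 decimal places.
\phi_{22} = -0.3390

The PACF at lag k is phi_{kk}, the last component of the solution
to the Yule-Walker system G_k phi = r_k where
  (G_k)_{ij} = rho(|i - j|), (r_k)_i = rho(i), i,j = 1..k.
Equivalently, Durbin-Levinson gives phi_{kk} iteratively:
  phi_{11} = rho(1)
  phi_{kk} = [rho(k) - sum_{j=1..k-1} phi_{k-1,j} rho(k-j)]
            / [1 - sum_{j=1..k-1} phi_{k-1,j} rho(j)],
  phi_{k,j} = phi_{k-1,j} - phi_{kk} phi_{k-1,k-j},  j = 1..k-1.
Step k = 1:
  phi_11 = rho(1) = -0.3816.
Step k = 2:
  phi_22 = [rho(2) - phi_11 rho(1)] / [1 - phi_11 rho(1)] = [-0.144 - (-0.3816)(-0.3816)] / [1 - (-0.3816)(-0.3816)]
         = -0.28961856 / 0.85438144 = -0.339.
Therefore phi_{22} = -0.3390.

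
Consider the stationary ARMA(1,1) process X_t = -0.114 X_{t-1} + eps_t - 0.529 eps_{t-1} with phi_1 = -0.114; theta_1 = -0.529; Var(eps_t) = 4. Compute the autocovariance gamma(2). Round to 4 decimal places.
\gamma(2) = 0.3150

Multiply the model equation by X_{t-k} and take expectations. With theta_0 = psi_0 = 1 and psi_j the MA(infinity) weights, this gives
  gamma(k) - sum_i phi_i gamma(k-i) = c_k,
  c_k = sigma^2 * sum_{j=k..q} theta_j psi_{j-k}   (c_k = 0 for k > q),
using gamma(-m) = gamma(m).
psi-weights needed (psi_j = theta_j + sum_i phi_i psi_{j-i}):
  psi_1 = theta_1 + phi_1 = -0.529 + (-0.114) = -0.643
Right-hand sides:
  c_0 = sigma^2 (1 + theta_1 psi_1) = 4 * (1 + (-0.529)(-0.643)) = 4 * 1.340147 = 5.360588
  c_1 = sigma^2 theta_1 = 4 * (-0.529) = -2.116
  c_2 = 0
Equations for k = 0 and k = 1 (AR order 1):
  gamma(0) = phi_1 gamma(1) + c_0
  gamma(1) = phi_1 gamma(0) + c_1
Substituting the second into the first: gamma(0) (1 - phi_1^2) = c_0 + phi_1 c_1, so
  gamma(0) = (c_0 + phi_1 c_1) / (1 - phi_1^2) = (5.360588 + (-0.114)(-2.116)) / (1 - (-0.114)^2) = 5.601812 / 0.987004 = 5.675572.
  gamma(1) = phi_1 gamma(0) + c_1 = (-0.114)(5.675572) + (-2.116) = -2.763015.
For k = 2 (> q): gamma(2) = phi_1 gamma(1) = (-0.114)(-2.763015) = 0.314984.
Therefore gamma(2) = 0.3150 (to 4 decimal places).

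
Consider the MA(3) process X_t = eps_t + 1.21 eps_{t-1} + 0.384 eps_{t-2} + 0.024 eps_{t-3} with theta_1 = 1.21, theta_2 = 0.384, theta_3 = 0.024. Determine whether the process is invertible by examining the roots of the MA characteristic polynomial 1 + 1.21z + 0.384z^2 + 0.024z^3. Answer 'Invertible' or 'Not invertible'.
\text{Invertible}

The MA(q) characteristic polynomial is P(z) = 1 + 1.21z + 0.384z^2 + 0.024z^3.
Invertibility requires all roots to lie outside the unit circle, i.e. |z| > 1 for every root.
Degree 3: look for a simple real root z0 first, then factor out (1 - z/z0) and solve the remaining quadratic.
Testing z0 = -2.5: P(-2.5) = 1 + (1.21)(-2.5) + (0.384)(-2.5)^2 + (0.024)(-2.5)^3
  = 1 + (-3.025) + (2.4) + (-0.375) = 0.  So z_0 = -2.5 is a root, |z_0| = 2.5.
Divide out the factor (1 + 0.4 z) = (1 - z/z0) (since 1/z0 = -0.4):
  P(z) = (1 + 0.4 z)(1 + (0.81) z + (0.06) z^2)
  [check: z-coef 0.81 - (-0.4) = 1.21; z^2-coef 0.06 - (-0.4)(0.81) = 0.384; z^3-coef -(-0.4)(0.06) = 0.024.]
Remaining roots from the quadratic factor 1 + (0.81) z + (0.06) z^2:
  Set 1 + (0.81) z + (0.06) z^2 = 0, i.e. a z^2 + b z + c = 0 with a = 0.06, b = 0.81, c = 1.
  Discriminant D = b^2 - 4ac = (0.81)^2 - 4*(0.06)*1 = 0.6561 - (0.24) = 0.4161.
  D >= 0, so the roots are real: z = (-b +/- sqrt(D)) / (2a) = (-0.81 +/- 0.645058) / (0.12).
    z_1 = (-0.81 + 0.645058) / (0.12) = -1.3745,   |z_1| = 1.3745.
    z_2 = (-0.81 - 0.645058) / (0.12) = -12.1255,   |z_2| = 12.1255.
Moduli of all roots: 2.5000, 1.3745, 12.1255.
All moduli strictly greater than 1? Yes.
Verdict: Invertible.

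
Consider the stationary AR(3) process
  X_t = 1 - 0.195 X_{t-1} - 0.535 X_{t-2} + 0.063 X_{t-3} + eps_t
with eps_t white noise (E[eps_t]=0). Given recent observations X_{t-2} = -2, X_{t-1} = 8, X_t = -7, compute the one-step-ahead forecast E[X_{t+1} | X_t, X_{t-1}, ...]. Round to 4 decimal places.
E[X_{t+1} \mid \mathcal F_t] = -2.0410

For an AR(p) model X_t = c + sum_i phi_i X_{t-i} + eps_t, the
one-step-ahead conditional mean is
  E[X_{t+1} | X_t, ...] = c + sum_i phi_i X_{t+1-i}.
Substitute known values:
  E[X_{t+1} | ...] = 1 + (-0.195) * (-7) + (-0.535) * (8) + (0.063) * (-2)
                   = -2.0410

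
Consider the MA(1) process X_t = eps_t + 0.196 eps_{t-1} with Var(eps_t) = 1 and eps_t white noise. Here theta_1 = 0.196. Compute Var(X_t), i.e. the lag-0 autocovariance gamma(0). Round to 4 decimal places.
\gamma(0) = 1.0384

For an MA(q) process X_t = eps_t + sum_i theta_i eps_{t-i} with
Var(eps_t) = sigma^2, the variance is
  gamma(0) = sigma^2 * (1 + sum_i theta_i^2).
  sum_i theta_i^2 = (0.196)^2 = 0.038416.
  gamma(0) = 1 * (1 + 0.038416) = 1 * 1.038416 = 1.038416, which rounds to 1.0384.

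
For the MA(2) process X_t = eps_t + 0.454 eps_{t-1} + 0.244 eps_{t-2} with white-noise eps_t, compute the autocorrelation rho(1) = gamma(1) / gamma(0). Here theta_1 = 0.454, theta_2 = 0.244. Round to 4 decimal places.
\rho(1) = 0.4462

For an MA(q) process with theta_0 = 1, the autocovariance is
  gamma(k) = sigma^2 * sum_{i=0..q-k} theta_i * theta_{i+k},
and rho(k) = gamma(k) / gamma(0). Sigma^2 cancels.
  numerator   = (1)*(0.454) + (0.454)*(0.244) = 0.564776.
  denominator = (1)^2 + (0.454)^2 + (0.244)^2 = 1.265652.
  rho(1) = 0.564776 / 1.265652 = 0.4462.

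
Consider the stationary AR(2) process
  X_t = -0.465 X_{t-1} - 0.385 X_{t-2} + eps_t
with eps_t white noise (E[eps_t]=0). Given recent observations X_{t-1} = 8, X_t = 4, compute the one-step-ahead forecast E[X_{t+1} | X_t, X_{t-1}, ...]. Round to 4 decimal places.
E[X_{t+1} \mid \mathcal F_t] = -4.9400

For an AR(p) model X_t = c + sum_i phi_i X_{t-i} + eps_t, the
one-step-ahead conditional mean is
  E[X_{t+1} | X_t, ...] = c + sum_i phi_i X_{t+1-i}.
Substitute known values:
  E[X_{t+1} | ...] = (-0.465) * (4) + (-0.385) * (8)
                   = -4.9400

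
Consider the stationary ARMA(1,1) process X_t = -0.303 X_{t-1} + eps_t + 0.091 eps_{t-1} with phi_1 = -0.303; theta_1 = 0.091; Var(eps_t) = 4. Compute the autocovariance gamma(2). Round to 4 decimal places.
\gamma(2) = 0.2751

Multiply the model equation by X_{t-k} and take expectations. With theta_0 = psi_0 = 1 and psi_j the MA(infinity) weights, this gives
  gamma(k) - sum_i phi_i gamma(k-i) = c_k,
  c_k = sigma^2 * sum_{j=k..q} theta_j psi_{j-k}   (c_k = 0 for k > q),
using gamma(-m) = gamma(m).
psi-weights needed (psi_j = theta_j + sum_i phi_i psi_{j-i}):
  psi_1 = theta_1 + phi_1 = 0.091 + (-0.303) = -0.212
Right-hand sides:
  c_0 = sigma^2 (1 + theta_1 psi_1) = 4 * (1 + (0.091)(-0.212)) = 4 * 0.980708 = 3.922832
  c_1 = sigma^2 theta_1 = 4 * (0.091) = 0.364
  c_2 = 0
Equations for k = 0 and k = 1 (AR order 1):
  gamma(0) = phi_1 gamma(1) + c_0
  gamma(1) = phi_1 gamma(0) + c_1
Substituting the second into the first: gamma(0) (1 - phi_1^2) = c_0 + phi_1 c_1, so
  gamma(0) = (c_0 + phi_1 c_1) / (1 - phi_1^2) = (3.922832 + (-0.303)(0.364)) / (1 - (-0.303)^2) = 3.81254 / 0.908191 = 4.19795.
  gamma(1) = phi_1 gamma(0) + c_1 = (-0.303)(4.19795) + (0.364) = -0.907979.
For k = 2 (> q): gamma(2) = phi_1 gamma(1) = (-0.303)(-0.907979) = 0.275118.
Therefore gamma(2) = 0.2751 (to 4 decimal places).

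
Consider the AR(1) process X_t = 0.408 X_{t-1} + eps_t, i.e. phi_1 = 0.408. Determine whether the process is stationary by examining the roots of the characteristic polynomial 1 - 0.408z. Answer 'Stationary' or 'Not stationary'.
\text{Stationary}

The AR(p) characteristic polynomial is P(z) = 1 - 0.408z.
Stationarity requires all roots to lie outside the unit circle, i.e. |z| > 1 for every root.
This is linear in z: 1 + (-0.408) z = 0  =>  z = -1/(-0.408) = 2.45098,  |z| = 2.45098.
Moduli of all roots: 2.4510.
All moduli strictly greater than 1? Yes.
Verdict: Stationary.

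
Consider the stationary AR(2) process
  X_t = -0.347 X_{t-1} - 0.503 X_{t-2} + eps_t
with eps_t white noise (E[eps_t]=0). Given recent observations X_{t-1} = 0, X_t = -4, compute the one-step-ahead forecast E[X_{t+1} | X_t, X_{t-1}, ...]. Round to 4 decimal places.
E[X_{t+1} \mid \mathcal F_t] = 1.3880

For an AR(p) model X_t = c + sum_i phi_i X_{t-i} + eps_t, the
one-step-ahead conditional mean is
  E[X_{t+1} | X_t, ...] = c + sum_i phi_i X_{t+1-i}.
Substitute known values:
  E[X_{t+1} | ...] = (-0.347) * (-4) + (-0.503) * (0)
                   = 1.3880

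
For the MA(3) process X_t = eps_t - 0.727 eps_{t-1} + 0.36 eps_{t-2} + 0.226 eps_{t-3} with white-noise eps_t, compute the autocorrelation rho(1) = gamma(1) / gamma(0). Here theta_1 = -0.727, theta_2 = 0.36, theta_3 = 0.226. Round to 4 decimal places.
\rho(1) = -0.5309

For an MA(q) process with theta_0 = 1, the autocovariance is
  gamma(k) = sigma^2 * sum_{i=0..q-k} theta_i * theta_{i+k},
and rho(k) = gamma(k) / gamma(0). Sigma^2 cancels.
  numerator   = (1)*(-0.727) + (-0.727)*(0.36) + (0.36)*(0.226) = -0.90736.
  denominator = (1)^2 + (-0.727)^2 + (0.36)^2 + (0.226)^2 = 1.709205.
  rho(1) = -0.90736 / 1.709205 = -0.5309.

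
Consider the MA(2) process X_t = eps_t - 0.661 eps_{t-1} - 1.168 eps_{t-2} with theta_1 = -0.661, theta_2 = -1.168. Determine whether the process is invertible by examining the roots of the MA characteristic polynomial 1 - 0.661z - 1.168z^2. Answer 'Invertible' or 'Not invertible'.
\text{Not invertible}

The MA(q) characteristic polynomial is P(z) = 1 - 0.661z - 1.168z^2.
Invertibility requires all roots to lie outside the unit circle, i.e. |z| > 1 for every root.
Set 1 + (-0.661) z + (-1.168) z^2 = 0, i.e. a z^2 + b z + c = 0 with a = -1.168, b = -0.661, c = 1.
Discriminant D = b^2 - 4ac = (-0.661)^2 - 4*(-1.168)*1 = 0.436921 - (-4.672) = 5.108921.
D >= 0, so the roots are real: z = (-b +/- sqrt(D)) / (2a) = (0.661 +/- 2.260292) / (-2.336).
  z_1 = (0.661 + 2.260292) / (-2.336) = -1.2506,   |z_1| = 1.2506.
  z_2 = (0.661 - 2.260292) / (-2.336) = 0.6846,   |z_2| = 0.6846.
Moduli of all roots: 1.2506, 0.6846.
All moduli strictly greater than 1? No.
Verdict: Not invertible.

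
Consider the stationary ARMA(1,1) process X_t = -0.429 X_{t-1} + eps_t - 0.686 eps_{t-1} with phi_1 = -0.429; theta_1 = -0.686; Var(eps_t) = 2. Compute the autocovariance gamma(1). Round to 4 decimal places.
\gamma(1) = -3.5373

Multiply the model equation by X_{t-k} and take expectations. With theta_0 = psi_0 = 1 and psi_j the MA(infinity) weights, this gives
  gamma(k) - sum_i phi_i gamma(k-i) = c_k,
  c_k = sigma^2 * sum_{j=k..q} theta_j psi_{j-k}   (c_k = 0 for k > q),
using gamma(-m) = gamma(m).
psi-weights needed (psi_j = theta_j + sum_i phi_i psi_{j-i}):
  psi_1 = theta_1 + phi_1 = -0.686 + (-0.429) = -1.115
Right-hand sides:
  c_0 = sigma^2 (1 + theta_1 psi_1) = 2 * (1 + (-0.686)(-1.115)) = 2 * 1.76489 = 3.52978
  c_1 = sigma^2 theta_1 = 2 * (-0.686) = -1.372
  c_2 = 0
Equations for k = 0 and k = 1 (AR order 1):
  gamma(0) = phi_1 gamma(1) + c_0
  gamma(1) = phi_1 gamma(0) + c_1
Substituting the second into the first: gamma(0) (1 - phi_1^2) = c_0 + phi_1 c_1, so
  gamma(0) = (c_0 + phi_1 c_1) / (1 - phi_1^2) = (3.52978 + (-0.429)(-1.372)) / (1 - (-0.429)^2) = 4.118368 / 0.815959 = 5.047273.
  gamma(1) = phi_1 gamma(0) + c_1 = (-0.429)(5.047273) + (-1.372) = -3.53728.
Therefore gamma(1) = -3.5373 (to 4 decimal places).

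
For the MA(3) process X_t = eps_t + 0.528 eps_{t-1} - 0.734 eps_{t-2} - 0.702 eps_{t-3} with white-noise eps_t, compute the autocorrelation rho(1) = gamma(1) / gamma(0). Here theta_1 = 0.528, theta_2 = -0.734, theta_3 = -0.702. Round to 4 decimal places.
\rho(1) = 0.2838

For an MA(q) process with theta_0 = 1, the autocovariance is
  gamma(k) = sigma^2 * sum_{i=0..q-k} theta_i * theta_{i+k},
and rho(k) = gamma(k) / gamma(0). Sigma^2 cancels.
  numerator   = (1)*(0.528) + (0.528)*(-0.734) + (-0.734)*(-0.702) = 0.655716.
  denominator = (1)^2 + (0.528)^2 + (-0.734)^2 + (-0.702)^2 = 2.310344.
  rho(1) = 0.655716 / 2.310344 = 0.2838.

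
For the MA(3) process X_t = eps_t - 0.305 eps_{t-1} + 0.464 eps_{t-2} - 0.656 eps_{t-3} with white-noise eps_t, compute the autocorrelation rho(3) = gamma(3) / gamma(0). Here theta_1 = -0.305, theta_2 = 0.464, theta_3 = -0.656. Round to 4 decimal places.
\rho(3) = -0.3773

For an MA(q) process with theta_0 = 1, the autocovariance is
  gamma(k) = sigma^2 * sum_{i=0..q-k} theta_i * theta_{i+k},
and rho(k) = gamma(k) / gamma(0). Sigma^2 cancels.
  numerator   = (1)*(-0.656) = -0.656.
  denominator = (1)^2 + (-0.305)^2 + (0.464)^2 + (-0.656)^2 = 1.738657.
  rho(3) = -0.656 / 1.738657 = -0.3773.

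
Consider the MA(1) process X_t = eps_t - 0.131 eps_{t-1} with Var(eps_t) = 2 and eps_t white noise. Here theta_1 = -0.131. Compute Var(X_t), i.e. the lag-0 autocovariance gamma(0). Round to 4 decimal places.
\gamma(0) = 2.0343

For an MA(q) process X_t = eps_t + sum_i theta_i eps_{t-i} with
Var(eps_t) = sigma^2, the variance is
  gamma(0) = sigma^2 * (1 + sum_i theta_i^2).
  sum_i theta_i^2 = (-0.131)^2 = 0.017161.
  gamma(0) = 2 * (1 + 0.017161) = 2 * 1.017161 = 2.034322, which rounds to 2.0343.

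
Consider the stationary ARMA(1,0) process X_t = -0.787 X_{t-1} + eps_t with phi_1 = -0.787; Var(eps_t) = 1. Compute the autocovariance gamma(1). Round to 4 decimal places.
\gamma(1) = -2.0676

Multiply the model equation by X_{t-k} and take expectations. With theta_0 = psi_0 = 1 and psi_j the MA(infinity) weights, this gives
  gamma(k) - sum_i phi_i gamma(k-i) = c_k,
  c_k = sigma^2 * sum_{j=k..q} theta_j psi_{j-k}   (c_k = 0 for k > q),
using gamma(-m) = gamma(m).
Pure AR (q = 0): c_0 = sigma^2 = 1, c_k = 0 for k >= 1.
Equations for k = 0 and k = 1 (AR order 1):
  gamma(0) = phi_1 gamma(1) + c_0
  gamma(1) = phi_1 gamma(0) + c_1
Substituting the second into the first: gamma(0) (1 - phi_1^2) = c_0 + phi_1 c_1, so
  gamma(0) = c_0 / (1 - phi_1^2) = 1 / (1 - (-0.787)^2) = 1 / 0.380631 = 2.627216.
  gamma(1) = phi_1 gamma(0) = (-0.787)(2.627216) = -2.067619.
Therefore gamma(1) = -2.0676 (to 4 decimal places).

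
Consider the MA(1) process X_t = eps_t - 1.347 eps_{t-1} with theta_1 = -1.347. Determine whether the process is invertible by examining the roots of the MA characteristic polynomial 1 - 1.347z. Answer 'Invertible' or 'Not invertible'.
\text{Not invertible}

The MA(q) characteristic polynomial is P(z) = 1 - 1.347z.
Invertibility requires all roots to lie outside the unit circle, i.e. |z| > 1 for every root.
This is linear in z: 1 + (-1.347) z = 0  =>  z = -1/(-1.347) = 0.74239,  |z| = 0.74239.
Moduli of all roots: 0.7424.
All moduli strictly greater than 1? No.
Verdict: Not invertible.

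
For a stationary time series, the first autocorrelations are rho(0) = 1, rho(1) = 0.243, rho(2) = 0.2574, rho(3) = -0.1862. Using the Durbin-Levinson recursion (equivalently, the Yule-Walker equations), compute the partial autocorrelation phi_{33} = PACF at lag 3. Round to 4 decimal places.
\phi_{33} = -0.3190

The PACF at lag k is phi_{kk}, the last component of the solution
to the Yule-Walker system G_k phi = r_k where
  (G_k)_{ij} = rho(|i - j|), (r_k)_i = rho(i), i,j = 1..k.
Equivalently, Durbin-Levinson gives phi_{kk} iteratively:
  phi_{11} = rho(1)
  phi_{kk} = [rho(k) - sum_{j=1..k-1} phi_{k-1,j} rho(k-j)]
            / [1 - sum_{j=1..k-1} phi_{k-1,j} rho(j)],
  phi_{k,j} = phi_{k-1,j} - phi_{kk} phi_{k-1,k-j},  j = 1..k-1.
Step k = 1:
  phi_11 = rho(1) = 0.243.
Step k = 2:
  phi_22 = [rho(2) - phi_11 rho(1)] / [1 - phi_11 rho(1)] = [0.2574 - (0.243)(0.243)] / [1 - (0.243)(0.243)]
         = 0.198351 / 0.940951 = 0.210798.
  Update: phi_21 = phi_11 - phi_22 phi_11 = 0.243 - (0.210798)(0.243) = 0.191776.
Step k = 3:
  phi_33 = [rho(3) - phi_21 rho(2) - phi_22 rho(1)] / [1 - phi_21 rho(1) - phi_22 rho(2)]
    numerator   = -0.1862 - (0.191776)(0.2574) - (0.210798)(0.243) = -0.28678716
    denominator = 1 - (0.191776)(0.243) - (0.210798)(0.2574) = 0.89913892
  phi_33 = -0.28678716 / 0.89913892 = -0.319.
Therefore phi_{33} = -0.3190.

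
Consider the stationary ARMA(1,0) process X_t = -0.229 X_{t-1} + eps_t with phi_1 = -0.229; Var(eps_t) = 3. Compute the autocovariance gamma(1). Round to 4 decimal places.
\gamma(1) = -0.7250

Multiply the model equation by X_{t-k} and take expectations. With theta_0 = psi_0 = 1 and psi_j the MA(infinity) weights, this gives
  gamma(k) - sum_i phi_i gamma(k-i) = c_k,
  c_k = sigma^2 * sum_{j=k..q} theta_j psi_{j-k}   (c_k = 0 for k > q),
using gamma(-m) = gamma(m).
Pure AR (q = 0): c_0 = sigma^2 = 3, c_k = 0 for k >= 1.
Equations for k = 0 and k = 1 (AR order 1):
  gamma(0) = phi_1 gamma(1) + c_0
  gamma(1) = phi_1 gamma(0) + c_1
Substituting the second into the first: gamma(0) (1 - phi_1^2) = c_0 + phi_1 c_1, so
  gamma(0) = c_0 / (1 - phi_1^2) = 3 / (1 - (-0.229)^2) = 3 / 0.947559 = 3.16603.
  gamma(1) = phi_1 gamma(0) = (-0.229)(3.16603) = -0.725021.
Therefore gamma(1) = -0.7250 (to 4 decimal places).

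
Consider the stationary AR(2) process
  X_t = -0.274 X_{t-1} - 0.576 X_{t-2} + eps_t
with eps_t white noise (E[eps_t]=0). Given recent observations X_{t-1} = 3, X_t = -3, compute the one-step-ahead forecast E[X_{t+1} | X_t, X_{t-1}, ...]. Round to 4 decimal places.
E[X_{t+1} \mid \mathcal F_t] = -0.9060

For an AR(p) model X_t = c + sum_i phi_i X_{t-i} + eps_t, the
one-step-ahead conditional mean is
  E[X_{t+1} | X_t, ...] = c + sum_i phi_i X_{t+1-i}.
Substitute known values:
  E[X_{t+1} | ...] = (-0.274) * (-3) + (-0.576) * (3)
                   = -0.9060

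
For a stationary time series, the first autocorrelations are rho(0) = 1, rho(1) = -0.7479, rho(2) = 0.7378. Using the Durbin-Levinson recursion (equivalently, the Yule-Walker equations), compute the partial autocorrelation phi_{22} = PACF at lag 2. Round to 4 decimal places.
\phi_{22} = 0.4050

The PACF at lag k is phi_{kk}, the last component of the solution
to the Yule-Walker system G_k phi = r_k where
  (G_k)_{ij} = rho(|i - j|), (r_k)_i = rho(i), i,j = 1..k.
Equivalently, Durbin-Levinson gives phi_{kk} iteratively:
  phi_{11} = rho(1)
  phi_{kk} = [rho(k) - sum_{j=1..k-1} phi_{k-1,j} rho(k-j)]
            / [1 - sum_{j=1..k-1} phi_{k-1,j} rho(j)],
  phi_{k,j} = phi_{k-1,j} - phi_{kk} phi_{k-1,k-j},  j = 1..k-1.
Step k = 1:
  phi_11 = rho(1) = -0.7479.
Step k = 2:
  phi_22 = [rho(2) - phi_11 rho(1)] / [1 - phi_11 rho(1)] = [0.7378 - (-0.7479)(-0.7479)] / [1 - (-0.7479)(-0.7479)]
         = 0.17844559 / 0.44064559 = 0.405.
Therefore phi_{22} = 0.4050.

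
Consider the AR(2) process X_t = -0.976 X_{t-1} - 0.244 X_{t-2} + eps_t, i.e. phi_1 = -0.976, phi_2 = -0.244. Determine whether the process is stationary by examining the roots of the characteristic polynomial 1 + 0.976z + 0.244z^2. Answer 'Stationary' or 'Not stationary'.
\text{Stationary}

The AR(p) characteristic polynomial is P(z) = 1 + 0.976z + 0.244z^2.
Stationarity requires all roots to lie outside the unit circle, i.e. |z| > 1 for every root.
Set 1 + (0.976) z + (0.244) z^2 = 0, i.e. a z^2 + b z + c = 0 with a = 0.244, b = 0.976, c = 1.
Discriminant D = b^2 - 4ac = (0.976)^2 - 4*(0.244)*1 = 0.952576 - (0.976) = -0.023424.
D < 0, so the roots are the complex-conjugate pair z = (-b +/- i sqrt(-D)) / (2a) = -2 +/- 0.3136i.
For a conjugate pair |z|^2 = z * conj(z) = (product of roots) = c/a = 1/(0.244) = 4.098361, so |z| = sqrt(4.098361) = 2.0244 for both roots.
Moduli of all roots: 2.0244, 2.0244.
All moduli strictly greater than 1? Yes.
Verdict: Stationary.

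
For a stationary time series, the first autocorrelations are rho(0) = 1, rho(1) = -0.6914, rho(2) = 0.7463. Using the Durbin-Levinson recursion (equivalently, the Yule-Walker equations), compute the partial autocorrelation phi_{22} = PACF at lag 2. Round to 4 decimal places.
\phi_{22} = 0.5140

The PACF at lag k is phi_{kk}, the last component of the solution
to the Yule-Walker system G_k phi = r_k where
  (G_k)_{ij} = rho(|i - j|), (r_k)_i = rho(i), i,j = 1..k.
Equivalently, Durbin-Levinson gives phi_{kk} iteratively:
  phi_{11} = rho(1)
  phi_{kk} = [rho(k) - sum_{j=1..k-1} phi_{k-1,j} rho(k-j)]
            / [1 - sum_{j=1..k-1} phi_{k-1,j} rho(j)],
  phi_{k,j} = phi_{k-1,j} - phi_{kk} phi_{k-1,k-j},  j = 1..k-1.
Step k = 1:
  phi_11 = rho(1) = -0.6914.
Step k = 2:
  phi_22 = [rho(2) - phi_11 rho(1)] / [1 - phi_11 rho(1)] = [0.7463 - (-0.6914)(-0.6914)] / [1 - (-0.6914)(-0.6914)]
         = 0.26826604 / 0.52196604 = 0.514.
Therefore phi_{22} = 0.5140.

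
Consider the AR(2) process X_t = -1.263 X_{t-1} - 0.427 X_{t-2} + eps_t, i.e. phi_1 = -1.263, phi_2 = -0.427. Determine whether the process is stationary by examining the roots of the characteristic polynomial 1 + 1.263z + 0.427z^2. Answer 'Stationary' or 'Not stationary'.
\text{Stationary}

The AR(p) characteristic polynomial is P(z) = 1 + 1.263z + 0.427z^2.
Stationarity requires all roots to lie outside the unit circle, i.e. |z| > 1 for every root.
Set 1 + (1.263) z + (0.427) z^2 = 0, i.e. a z^2 + b z + c = 0 with a = 0.427, b = 1.263, c = 1.
Discriminant D = b^2 - 4ac = (1.263)^2 - 4*(0.427)*1 = 1.595169 - (1.708) = -0.112831.
D < 0, so the roots are the complex-conjugate pair z = (-b +/- i sqrt(-D)) / (2a) = -1.4789 +/- 0.3933i.
For a conjugate pair |z|^2 = z * conj(z) = (product of roots) = c/a = 1/(0.427) = 2.34192, so |z| = sqrt(2.34192) = 1.5303 for both roots.
Moduli of all roots: 1.5303, 1.5303.
All moduli strictly greater than 1? Yes.
Verdict: Stationary.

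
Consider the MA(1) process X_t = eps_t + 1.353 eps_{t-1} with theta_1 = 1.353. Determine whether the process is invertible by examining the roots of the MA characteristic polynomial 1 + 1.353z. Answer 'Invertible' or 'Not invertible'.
\text{Not invertible}

The MA(q) characteristic polynomial is P(z) = 1 + 1.353z.
Invertibility requires all roots to lie outside the unit circle, i.e. |z| > 1 for every root.
This is linear in z: 1 + (1.353) z = 0  =>  z = -1/(1.353) = -0.739098,  |z| = 0.739098.
Moduli of all roots: 0.7391.
All moduli strictly greater than 1? No.
Verdict: Not invertible.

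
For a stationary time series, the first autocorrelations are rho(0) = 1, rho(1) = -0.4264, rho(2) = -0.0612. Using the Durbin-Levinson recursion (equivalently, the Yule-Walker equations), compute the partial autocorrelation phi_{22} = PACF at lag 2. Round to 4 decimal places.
\phi_{22} = -0.2970

The PACF at lag k is phi_{kk}, the last component of the solution
to the Yule-Walker system G_k phi = r_k where
  (G_k)_{ij} = rho(|i - j|), (r_k)_i = rho(i), i,j = 1..k.
Equivalently, Durbin-Levinson gives phi_{kk} iteratively:
  phi_{11} = rho(1)
  phi_{kk} = [rho(k) - sum_{j=1..k-1} phi_{k-1,j} rho(k-j)]
            / [1 - sum_{j=1..k-1} phi_{k-1,j} rho(j)],
  phi_{k,j} = phi_{k-1,j} - phi_{kk} phi_{k-1,k-j},  j = 1..k-1.
Step k = 1:
  phi_11 = rho(1) = -0.4264.
Step k = 2:
  phi_22 = [rho(2) - phi_11 rho(1)] / [1 - phi_11 rho(1)] = [-0.0612 - (-0.4264)(-0.4264)] / [1 - (-0.4264)(-0.4264)]
         = -0.24301696 / 0.81818304 = -0.297.
Therefore phi_{22} = -0.2970.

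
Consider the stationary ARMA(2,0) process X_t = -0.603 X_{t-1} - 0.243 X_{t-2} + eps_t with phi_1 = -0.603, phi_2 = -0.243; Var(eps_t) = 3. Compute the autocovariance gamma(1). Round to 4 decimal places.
\gamma(1) = -2.0227

Multiply the model equation by X_{t-k} and take expectations. With theta_0 = psi_0 = 1 and psi_j the MA(infinity) weights, this gives
  gamma(k) - sum_i phi_i gamma(k-i) = c_k,
  c_k = sigma^2 * sum_{j=k..q} theta_j psi_{j-k}   (c_k = 0 for k > q),
using gamma(-m) = gamma(m).
Pure AR (q = 0): c_0 = sigma^2 = 3, c_k = 0 for k >= 1.
Equations for k = 0, 1, 2 (AR order 2, c_2 = 0):
  (E0) gamma(0) = phi_1 gamma(1) + phi_2 gamma(2) + c_0
  (E1) gamma(1) = phi_1 gamma(0) + phi_2 gamma(1) + c_1
  (E2) gamma(2) = phi_1 gamma(1) + phi_2 gamma(0)
From (E1): gamma(1) = A gamma(0) + B with
  A = phi_1 / (1 - phi_2) = -0.603 / 1.243 = -0.485117,   B = c_1 / (1 - phi_2) = 0 / 1.243 = 0.
Insert (E2) into (E0): gamma(0) (1 - phi_2^2) = phi_1 (1 + phi_2) gamma(1) + c_0.
  phi_1 (1 + phi_2) = (-0.603)(0.757) = -0.456471,   1 - phi_2^2 = 0.940951.
Replace gamma(1) by A gamma(0) + B and collect gamma(0):
  gamma(0) [0.940951 - (-0.456471)(-0.485117)] = c_0 = 3
  gamma(0) * 0.719509 = 3
  gamma(0) = 3 / 0.719509 = 4.169508.
  gamma(1) = A gamma(0) = (-0.485117)(4.169508) = -2.022698.
Therefore gamma(1) = -2.0227 (to 4 decimal places).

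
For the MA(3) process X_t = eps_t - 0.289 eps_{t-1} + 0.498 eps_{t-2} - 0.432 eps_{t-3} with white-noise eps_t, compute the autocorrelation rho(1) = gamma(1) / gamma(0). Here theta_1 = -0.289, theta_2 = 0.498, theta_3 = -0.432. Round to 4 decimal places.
\rho(1) = -0.4269

For an MA(q) process with theta_0 = 1, the autocovariance is
  gamma(k) = sigma^2 * sum_{i=0..q-k} theta_i * theta_{i+k},
and rho(k) = gamma(k) / gamma(0). Sigma^2 cancels.
  numerator   = (1)*(-0.289) + (-0.289)*(0.498) + (0.498)*(-0.432) = -0.648058.
  denominator = (1)^2 + (-0.289)^2 + (0.498)^2 + (-0.432)^2 = 1.518149.
  rho(1) = -0.648058 / 1.518149 = -0.4269.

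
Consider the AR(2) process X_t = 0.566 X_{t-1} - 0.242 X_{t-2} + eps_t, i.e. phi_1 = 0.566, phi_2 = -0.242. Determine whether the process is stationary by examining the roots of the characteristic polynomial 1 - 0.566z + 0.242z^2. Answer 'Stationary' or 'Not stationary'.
\text{Stationary}

The AR(p) characteristic polynomial is P(z) = 1 - 0.566z + 0.242z^2.
Stationarity requires all roots to lie outside the unit circle, i.e. |z| > 1 for every root.
Set 1 + (-0.566) z + (0.242) z^2 = 0, i.e. a z^2 + b z + c = 0 with a = 0.242, b = -0.566, c = 1.
Discriminant D = b^2 - 4ac = (-0.566)^2 - 4*(0.242)*1 = 0.320356 - (0.968) = -0.647644.
D < 0, so the roots are the complex-conjugate pair z = (-b +/- i sqrt(-D)) / (2a) = 1.1694 +/- 1.6627i.
For a conjugate pair |z|^2 = z * conj(z) = (product of roots) = c/a = 1/(0.242) = 4.132231, so |z| = sqrt(4.132231) = 2.0328 for both roots.
Moduli of all roots: 2.0328, 2.0328.
All moduli strictly greater than 1? Yes.
Verdict: Stationary.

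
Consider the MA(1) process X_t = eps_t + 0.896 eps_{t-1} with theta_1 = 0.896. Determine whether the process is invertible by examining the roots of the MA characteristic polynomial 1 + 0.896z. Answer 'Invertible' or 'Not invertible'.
\text{Invertible}

The MA(q) characteristic polynomial is P(z) = 1 + 0.896z.
Invertibility requires all roots to lie outside the unit circle, i.e. |z| > 1 for every root.
This is linear in z: 1 + (0.896) z = 0  =>  z = -1/(0.896) = -1.116071,  |z| = 1.116071.
Moduli of all roots: 1.1161.
All moduli strictly greater than 1? Yes.
Verdict: Invertible.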